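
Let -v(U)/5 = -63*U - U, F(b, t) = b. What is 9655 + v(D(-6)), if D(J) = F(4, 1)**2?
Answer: 14775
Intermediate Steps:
D(J) = 16 (D(J) = 4**2 = 16)
v(U) = 320*U (v(U) = -5*(-63*U - U) = -(-320)*U = 320*U)
9655 + v(D(-6)) = 9655 + 320*16 = 9655 + 5120 = 14775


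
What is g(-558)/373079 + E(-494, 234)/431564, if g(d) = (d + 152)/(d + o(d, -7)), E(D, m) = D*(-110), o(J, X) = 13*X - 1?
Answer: 235316045964/1868836653775 ≈ 0.12592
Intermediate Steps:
o(J, X) = -1 + 13*X
E(D, m) = -110*D
g(d) = (152 + d)/(-92 + d) (g(d) = (d + 152)/(d + (-1 + 13*(-7))) = (152 + d)/(d + (-1 - 91)) = (152 + d)/(d - 92) = (152 + d)/(-92 + d))
g(-558)/373079 + E(-494, 234)/431564 = ((152 - 558)/(-92 - 558))/373079 - 110*(-494)/431564 = (-406/(-650))*(1/373079) + 54340*(1/431564) = -1/650*(-406)*(1/373079) + 13585/107891 = (203/325)*(1/373079) + 13585/107891 = 29/17321525 + 13585/107891 = 235316045964/1868836653775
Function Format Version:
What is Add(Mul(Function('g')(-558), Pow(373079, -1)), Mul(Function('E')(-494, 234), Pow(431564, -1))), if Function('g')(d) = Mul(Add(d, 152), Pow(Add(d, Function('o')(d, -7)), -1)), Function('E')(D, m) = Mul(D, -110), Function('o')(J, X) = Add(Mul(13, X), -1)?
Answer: Rational(235316045964, 1868836653775) ≈ 0.12592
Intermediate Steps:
Function('o')(J, X) = Add(-1, Mul(13, X))
Function('E')(D, m) = Mul(-110, D)
Function('g')(d) = Mul(Pow(Add(-92, d), -1), Add(152, d)) (Function('g')(d) = Mul(Add(d, 152), Pow(Add(d, Add(-1, Mul(13, -7))), -1)) = Mul(Add(152, d), Pow(Add(d, Add(-1, -91)), -1)) = Mul(Add(152, d), Pow(Add(d, -92), -1)) = Mul(Add(152, d), Pow(Add(-92, d), -1)) = Mul(Pow(Add(-92, d), -1), Add(152, d)))
Add(Mul(Function('g')(-558), Pow(373079, -1)), Mul(Function('E')(-494, 234), Pow(431564, -1))) = Add(Mul(Mul(Pow(Add(-92, -558), -1), Add(152, -558)), Pow(373079, -1)), Mul(Mul(-110, -494), Pow(431564, -1))) = Add(Mul(Mul(Pow(-650, -1), -406), Rational(1, 373079)), Mul(54340, Rational(1, 431564))) = Add(Mul(Mul(Rational(-1, 650), -406), Rational(1, 373079)), Rational(13585, 107891)) = Add(Mul(Rational(203, 325), Rational(1, 373079)), Rational(13585, 107891)) = Add(Rational(29, 17321525), Rational(13585, 107891)) = Rational(235316045964, 1868836653775)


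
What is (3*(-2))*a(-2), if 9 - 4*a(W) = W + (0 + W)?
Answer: -39/2 ≈ -19.500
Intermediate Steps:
a(W) = 9/4 - W/2 (a(W) = 9/4 - (W + (0 + W))/4 = 9/4 - (W + W)/4 = 9/4 - W/2)
(3*(-2))*a(-2) = (3*(-2))*(9/4 - 1/2*(-2)) = -6*(9/4 + 1) = -6*13/4 = -39/2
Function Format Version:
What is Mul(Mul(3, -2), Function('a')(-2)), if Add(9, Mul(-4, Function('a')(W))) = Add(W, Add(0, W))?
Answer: Rational(-39, 2) ≈ -19.500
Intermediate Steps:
Function('a')(W) = Add(Rational(9, 4), Mul(Rational(-1, 2), W)) (Function('a')(W) = Add(Rational(9, 4), Mul(Rational(-1, 4), Add(W, Add(0, W)))) = Add(Rational(9, 4), Mul(Rational(-1, 4), Add(W, W))) = Add(Rational(9, 4), Mul(Rational(-1, 4), Mul(2, W))) = Add(Rational(9, 4), Mul(Rational(-1, 2), W)))
Mul(Mul(3, -2), Function('a')(-2)) = Mul(Mul(3, -2), Add(Rational(9, 4), Mul(Rational(-1, 2), -2))) = Mul(-6, Add(Rational(9, 4), 1)) = Mul(-6, Rational(13, 4)) = Rational(-39, 2)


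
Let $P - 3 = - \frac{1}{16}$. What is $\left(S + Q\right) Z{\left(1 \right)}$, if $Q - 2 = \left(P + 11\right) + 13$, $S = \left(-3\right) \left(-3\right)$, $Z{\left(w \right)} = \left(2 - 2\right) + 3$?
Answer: $\frac{1821}{16} \approx 113.81$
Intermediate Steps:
$P = \frac{47}{16}$ ($P = 3 - \frac{1}{16} = \frac{47}{16} \approx 2.9375$)
$Z{\left(w \right)} = 3$ ($Z{\left(w \right)} = 0 + 3 = 3$)
$S = 9$
$Q = \frac{463}{16}$ ($Q = 2 + \left(\left(\frac{47}{16} + 11\right) + 13\right) = 2 + \left(\frac{223}{16} + 13\right) = 2 + \frac{431}{16} = \frac{463}{16} \approx 28.938$)
$\left(S + Q\right) Z{\left(1 \right)} = \left(9 + \frac{463}{16}\right) 3 = \frac{607}{16} \cdot 3 = \frac{1821}{16}$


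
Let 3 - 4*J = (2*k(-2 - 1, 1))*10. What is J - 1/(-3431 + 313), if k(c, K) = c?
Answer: 98219/6236 ≈ 15.750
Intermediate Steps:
J = 63/4 (J = 3/4 - 2*(-2 - 1)*10/4 = 3/4 - 2*(-3)*10/4 = 3/4 - (-3)*10/2 = 3/4 - 1/4*(-60) = 3/4 + 15 = 63/4 ≈ 15.750)
J - 1/(-3431 + 313) = 63/4 - 1/(-3431 + 313) = 63/4 - 1/(-3118) = 63/4 - 1*(-1/3118) = 63/4 + 1/3118 = 98219/6236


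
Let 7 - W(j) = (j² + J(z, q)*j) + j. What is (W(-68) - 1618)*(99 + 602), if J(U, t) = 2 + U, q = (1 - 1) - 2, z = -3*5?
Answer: -4942751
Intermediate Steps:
z = -15
q = -2 (q = 0 - 2 = -2)
W(j) = 7 - j² + 12*j (W(j) = 7 - ((j² + (2 - 15)*j) + j) = 7 - ((j² - 13*j) + j) = 7 - (j² - 12*j) = 7 + (-j² + 12*j) = 7 - j² + 12*j)
(W(-68) - 1618)*(99 + 602) = ((7 - 1*(-68)² + 12*(-68)) - 1618)*(99 + 602) = ((7 - 1*4624 - 816) - 1618)*701 = ((7 - 4624 - 816) - 1618)*701 = (-5433 - 1618)*701 = -7051*701 = -4942751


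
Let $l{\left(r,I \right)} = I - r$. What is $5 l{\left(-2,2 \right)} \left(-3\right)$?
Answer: $-60$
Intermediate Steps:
$5 l{\left(-2,2 \right)} \left(-3\right) = 5 \left(2 - -2\right) \left(-3\right) = 5 \left(2 + 2\right) \left(-3\right) = 5 \cdot 4 \left(-3\right) = 20 \left(-3\right) = -60$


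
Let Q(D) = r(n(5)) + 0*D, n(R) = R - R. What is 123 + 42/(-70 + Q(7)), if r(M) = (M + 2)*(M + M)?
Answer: 612/5 ≈ 122.40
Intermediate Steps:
n(R) = 0
r(M) = 2*M*(2 + M) (r(M) = (2 + M)*(2*M) = 2*M*(2 + M))
Q(D) = 0 (Q(D) = 2*0*(2 + 0) + 0*D = 2*0*2 + 0 = 0 + 0 = 0)
123 + 42/(-70 + Q(7)) = 123 + 42/(-70 + 0) = 123 + 42/(-70) = 123 + 42*(-1/70) = 123 - ⅗ = 612/5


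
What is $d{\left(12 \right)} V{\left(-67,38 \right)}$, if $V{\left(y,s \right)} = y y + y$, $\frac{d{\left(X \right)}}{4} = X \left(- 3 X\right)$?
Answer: $-7641216$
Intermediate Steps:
$d{\left(X \right)} = - 12 X^{2}$ ($d{\left(X \right)} = 4 X \left(- 3 X\right) = 4 \left(- 3 X^{2}\right) = - 12 X^{2}$)
$V{\left(y,s \right)} = y + y^{2}$ ($V{\left(y,s \right)} = y^{2} + y = y + y^{2}$)
$d{\left(12 \right)} V{\left(-67,38 \right)} = - 12 \cdot 12^{2} \left(- 67 \left(1 - 67\right)\right) = \left(-12\right) 144 \left(\left(-67\right) \left(-66\right)\right) = \left(-1728\right) 4422 = -7641216$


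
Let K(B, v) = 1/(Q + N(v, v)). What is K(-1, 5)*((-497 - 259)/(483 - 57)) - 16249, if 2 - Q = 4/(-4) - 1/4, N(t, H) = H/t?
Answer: -19613047/1207 ≈ -16249.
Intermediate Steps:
Q = 13/4 (Q = 2 - (4/(-4) - 1/4) = 2 - (4*(-1/4) - 1*1/4) = 2 - (-1 - 1/4) = 2 - 1*(-5/4) = 2 + 5/4 = 13/4 ≈ 3.2500)
K(B, v) = 4/17 (K(B, v) = 1/(13/4 + v/v) = 1/(13/4 + 1) = 1/(17/4) = 4/17)
K(-1, 5)*((-497 - 259)/(483 - 57)) - 16249 = 4*((-497 - 259)/(483 - 57))/17 - 16249 = 4*(-756/426)/17 - 16249 = 4*(-756*1/426)/17 - 16249 = (4/17)*(-126/71) - 16249 = -504/1207 - 16249 = -19613047/1207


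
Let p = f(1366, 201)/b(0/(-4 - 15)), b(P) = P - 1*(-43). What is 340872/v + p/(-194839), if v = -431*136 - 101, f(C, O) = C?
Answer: -2855932070566/491935547209 ≈ -5.8055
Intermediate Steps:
v = -58717 (v = -58616 - 101 = -58717)
b(P) = 43 + P (b(P) = P + 43 = 43 + P)
p = 1366/43 (p = 1366/(43 + 0/(-4 - 15)) = 1366/(43 + 0/(-19)) = 1366/(43 - 1/19*0) = 1366/(43 + 0) = 1366/43 ≈ 31.767)
340872/v + p/(-194839) = 340872/(-58717) + (1366/43)/(-194839) = 340872*(-1/58717) + (1366/43)*(-1/194839) = -340872/58717 - 1366/8378077 = -2855932070566/491935547209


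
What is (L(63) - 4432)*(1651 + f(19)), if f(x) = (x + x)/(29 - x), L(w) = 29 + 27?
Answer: -36207024/5 ≈ -7.2414e+6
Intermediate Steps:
L(w) = 56
f(x) = 2*x/(29 - x) (f(x) = (2*x)/(29 - x) = 2*x/(29 - x))
(L(63) - 4432)*(1651 + f(19)) = (56 - 4432)*(1651 - 2*19/(-29 + 19)) = -4376*(1651 - 2*19/(-10)) = -4376*(1651 - 2*19*(-⅒)) = -4376*(1651 + 19/5) = -4376*8274/5 = -36207024/5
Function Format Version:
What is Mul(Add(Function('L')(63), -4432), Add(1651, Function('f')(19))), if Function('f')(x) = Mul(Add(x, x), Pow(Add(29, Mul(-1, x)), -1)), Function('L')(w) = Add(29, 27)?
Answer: Rational(-36207024, 5) ≈ -7.2414e+6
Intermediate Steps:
Function('L')(w) = 56
Function('f')(x) = Mul(2, x, Pow(Add(29, Mul(-1, x)), -1)) (Function('f')(x) = Mul(Mul(2, x), Pow(Add(29, Mul(-1, x)), -1)) = Mul(2, x, Pow(Add(29, Mul(-1, x)), -1)))
Mul(Add(Function('L')(63), -4432), Add(1651, Function('f')(19))) = Mul(Add(56, -4432), Add(1651, Mul(-2, 19, Pow(Add(-29, 19), -1)))) = Mul(-4376, Add(1651, Mul(-2, 19, Pow(-10, -1)))) = Mul(-4376, Add(1651, Mul(-2, 19, Rational(-1, 10)))) = Mul(-4376, Add(1651, Rational(19, 5))) = Mul(-4376, Rational(8274, 5)) = Rational(-36207024, 5)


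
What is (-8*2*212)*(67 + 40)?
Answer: -362944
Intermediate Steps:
(-8*2*212)*(67 + 40) = -16*212*107 = -3392*107 = -362944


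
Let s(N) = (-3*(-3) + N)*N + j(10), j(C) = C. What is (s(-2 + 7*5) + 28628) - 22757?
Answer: 7267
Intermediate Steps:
s(N) = 10 + N*(9 + N) (s(N) = (-3*(-3) + N)*N + 10 = (9 + N)*N + 10 = N*(9 + N) + 10 = 10 + N*(9 + N))
(s(-2 + 7*5) + 28628) - 22757 = ((10 + (-2 + 7*5)² + 9*(-2 + 7*5)) + 28628) - 22757 = ((10 + (-2 + 35)² + 9*(-2 + 35)) + 28628) - 22757 = ((10 + 33² + 9*33) + 28628) - 22757 = ((10 + 1089 + 297) + 28628) - 22757 = (1396 + 28628) - 22757 = 30024 - 22757 = 7267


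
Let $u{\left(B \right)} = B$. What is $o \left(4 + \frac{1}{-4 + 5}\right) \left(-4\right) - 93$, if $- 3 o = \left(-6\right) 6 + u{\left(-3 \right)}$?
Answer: $-353$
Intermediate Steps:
$o = 13$ ($o = - \frac{\left(-6\right) 6 - 3}{3} = - \frac{-36 - 3}{3} = \left(- \frac{1}{3}\right) \left(-39\right) = 13$)
$o \left(4 + \frac{1}{-4 + 5}\right) \left(-4\right) - 93 = 13 \left(4 + \frac{1}{-4 + 5}\right) \left(-4\right) - 93 = 13 \left(4 + 1^{-1}\right) \left(-4\right) - 93 = 13 \left(4 + 1\right) \left(-4\right) - 93 = 13 \cdot 5 \left(-4\right) - 93 = 13 \left(-20\right) - 93 = -260 - 93 = -353$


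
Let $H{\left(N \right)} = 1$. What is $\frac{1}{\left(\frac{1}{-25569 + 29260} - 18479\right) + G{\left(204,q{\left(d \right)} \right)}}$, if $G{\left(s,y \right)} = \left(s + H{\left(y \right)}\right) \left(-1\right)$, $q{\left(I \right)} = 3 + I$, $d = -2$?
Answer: $- \frac{3691}{68962643} \approx -5.3522 \cdot 10^{-5}$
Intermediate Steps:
$G{\left(s,y \right)} = -1 - s$ ($G{\left(s,y \right)} = \left(s + 1\right) \left(-1\right) = \left(1 + s\right) \left(-1\right) = -1 - s$)
$\frac{1}{\left(\frac{1}{-25569 + 29260} - 18479\right) + G{\left(204,q{\left(d \right)} \right)}} = \frac{1}{\left(\frac{1}{-25569 + 29260} - 18479\right) - 205} = \frac{1}{\left(\frac{1}{3691} - 18479\right) - 205} = \frac{1}{- \frac{68205988}{3691} - 205} = \frac{1}{- \frac{68962643}{3691}} = - \frac{3691}{68962643}$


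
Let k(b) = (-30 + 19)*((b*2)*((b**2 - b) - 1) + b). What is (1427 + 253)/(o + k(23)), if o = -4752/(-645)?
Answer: -120400/18330587 ≈ -0.0065683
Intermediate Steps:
k(b) = -11*b - 22*b*(-1 + b**2 - b) (k(b) = -11*((2*b)*(-1 + b**2 - b) + b) = -11*(2*b*(-1 + b**2 - b) + b) = -11*(b + 2*b*(-1 + b**2 - b)) = -11*b - 22*b*(-1 + b**2 - b))
o = 1584/215 (o = -4752*(-1/645) = 1584/215 ≈ 7.3674)
(1427 + 253)/(o + k(23)) = (1427 + 253)/(1584/215 + 11*23*(1 - 2*23**2 + 2*23)) = 1680/(1584/215 + 11*23*(1 - 2*529 + 46)) = 1680/(1584/215 + 11*23*(1 - 1058 + 46)) = 1680/(1584/215 + 11*23*(-1011)) = 1680/(1584/215 - 255783) = 1680/(-54991761/215) = 1680*(-215/54991761) = -120400/18330587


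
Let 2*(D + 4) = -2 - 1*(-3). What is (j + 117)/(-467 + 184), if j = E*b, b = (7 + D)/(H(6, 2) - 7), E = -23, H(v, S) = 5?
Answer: -629/1132 ≈ -0.55565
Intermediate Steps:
D = -7/2 (D = -4 + (-2 - 1*(-3))/2 = -4 + (-2 + 3)/2 = -4 + (1/2)*1 = -4 + 1/2 = -7/2 ≈ -3.5000)
b = -7/4 (b = (7 - 7/2)/(5 - 7) = (7/2)/(-2) = (7/2)*(-1/2) = -7/4 ≈ -1.7500)
j = 161/4 (j = -23*(-7/4) = 161/4 ≈ 40.250)
(j + 117)/(-467 + 184) = (161/4 + 117)/(-467 + 184) = (629/4)/(-283) = (629/4)*(-1/283) = -629/1132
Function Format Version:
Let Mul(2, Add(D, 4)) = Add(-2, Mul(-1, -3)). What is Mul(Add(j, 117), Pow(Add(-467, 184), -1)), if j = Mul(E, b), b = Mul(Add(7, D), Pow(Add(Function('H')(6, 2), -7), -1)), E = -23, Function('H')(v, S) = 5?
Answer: Rational(-629, 1132) ≈ -0.55565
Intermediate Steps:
D = Rational(-7, 2) (D = Add(-4, Mul(Rational(1, 2), Add(-2, Mul(-1, -3)))) = Add(-4, Mul(Rational(1, 2), Add(-2, 3))) = Add(-4, Mul(Rational(1, 2), 1)) = Add(-4, Rational(1, 2)) = Rational(-7, 2) ≈ -3.5000)
b = Rational(-7, 4) (b = Mul(Add(7, Rational(-7, 2)), Pow(Add(5, -7), -1)) = Mul(Rational(7, 2), Pow(-2, -1)) = Mul(Rational(7, 2), Rational(-1, 2)) = Rational(-7, 4) ≈ -1.7500)
j = Rational(161, 4) (j = Mul(-23, Rational(-7, 4)) = Rational(161, 4) ≈ 40.250)
Mul(Add(j, 117), Pow(Add(-467, 184), -1)) = Mul(Add(Rational(161, 4), 117), Pow(Add(-467, 184), -1)) = Mul(Rational(629, 4), Pow(-283, -1)) = Mul(Rational(629, 4), Rational(-1, 283)) = Rational(-629, 1132)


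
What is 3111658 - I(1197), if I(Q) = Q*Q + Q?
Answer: 1677652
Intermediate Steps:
I(Q) = Q + Q² (I(Q) = Q² + Q = Q + Q²)
3111658 - I(1197) = 3111658 - 1197*(1 + 1197) = 3111658 - 1197*1198 = 3111658 - 1*1434006 = 3111658 - 1434006 = 1677652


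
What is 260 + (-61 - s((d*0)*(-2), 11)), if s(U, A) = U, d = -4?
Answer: 199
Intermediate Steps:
260 + (-61 - s((d*0)*(-2), 11)) = 260 + (-61 - (-4*0)*(-2)) = 260 + (-61 - 0*(-2)) = 260 + (-61 - 1*0) = 260 + (-61 + 0) = 260 - 61 = 199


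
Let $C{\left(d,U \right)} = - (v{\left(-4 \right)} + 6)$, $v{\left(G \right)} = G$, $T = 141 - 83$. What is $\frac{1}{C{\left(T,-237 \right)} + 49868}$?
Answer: $\frac{1}{49866} \approx 2.0054 \cdot 10^{-5}$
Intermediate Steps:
$T = 58$
$C{\left(d,U \right)} = -2$ ($C{\left(d,U \right)} = - (-4 + 6) = \left(-1\right) 2 = -2$)
$\frac{1}{C{\left(T,-237 \right)} + 49868} = \frac{1}{-2 + 49868} = \frac{1}{49866}$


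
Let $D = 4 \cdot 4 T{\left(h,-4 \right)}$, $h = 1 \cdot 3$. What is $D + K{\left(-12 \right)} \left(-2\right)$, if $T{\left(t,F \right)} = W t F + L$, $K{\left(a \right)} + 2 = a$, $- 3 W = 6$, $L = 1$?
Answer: $428$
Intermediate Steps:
$W = -2$ ($W = \left(- \frac{1}{3}\right) 6 = -2$)
$h = 3$
$K{\left(a \right)} = -2 + a$
$T{\left(t,F \right)} = 1 - 2 F t$ ($T{\left(t,F \right)} = - 2 t F + 1 = - 2 F t + 1 = 1 - 2 F t$)
$D = 400$ ($D = 4 \cdot 4 \left(1 - \left(-8\right) 3\right) = 16 \left(1 + 24\right) = 16 \cdot 25 = 400$)
$D + K{\left(-12 \right)} \left(-2\right) = 400 + \left(-2 - 12\right) \left(-2\right) = 400 - -28 = 400 + 28 = 428$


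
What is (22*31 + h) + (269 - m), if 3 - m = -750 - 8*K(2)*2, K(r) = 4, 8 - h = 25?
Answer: 117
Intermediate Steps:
h = -17 (h = 8 - 1*25 = 8 - 25 = -17)
m = 817 (m = 3 - (-750 - 8*4*2) = 3 - (-750 - 32*2) = 3 - (-750 - 64) = 3 - 1*(-814) = 3 + 814 = 817)
(22*31 + h) + (269 - m) = (22*31 - 17) + (269 - 1*817) = (682 - 17) + (269 - 817) = 665 - 548 = 117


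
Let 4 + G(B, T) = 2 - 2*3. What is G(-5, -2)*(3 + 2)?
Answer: -40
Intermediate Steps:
G(B, T) = -8 (G(B, T) = -4 + (2 - 2*3) = -4 + (2 - 6) = -4 - 4 = -8)
G(-5, -2)*(3 + 2) = -8*(3 + 2) = -8*5 = -40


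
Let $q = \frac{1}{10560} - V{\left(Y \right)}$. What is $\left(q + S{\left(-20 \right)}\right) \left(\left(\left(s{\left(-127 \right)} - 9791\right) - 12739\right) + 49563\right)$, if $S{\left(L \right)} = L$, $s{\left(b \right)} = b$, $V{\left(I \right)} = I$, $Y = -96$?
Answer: $\frac{981532103}{480} \approx 2.0449 \cdot 10^{6}$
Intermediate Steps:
$q = \frac{1013761}{10560}$ ($q = \frac{1}{10560} - -96 = \frac{1}{10560} + 96 = \frac{1013761}{10560} \approx 96.0$)
$\left(q + S{\left(-20 \right)}\right) \left(\left(\left(s{\left(-127 \right)} - 9791\right) - 12739\right) + 49563\right) = \left(\frac{1013761}{10560} - 20\right) \left(\left(\left(-127 - 9791\right) - 12739\right) + 49563\right) = \frac{802561 \left(\left(-9918 - 12739\right) + 49563\right)}{10560} = \frac{802561 \left(-22657 + 49563\right)}{10560} = \frac{802561}{10560} \cdot 26906 = \frac{981532103}{480}$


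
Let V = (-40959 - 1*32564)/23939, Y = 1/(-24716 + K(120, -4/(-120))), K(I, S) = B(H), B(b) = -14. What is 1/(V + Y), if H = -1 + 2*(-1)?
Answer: -592011470/1818247729 ≈ -0.32559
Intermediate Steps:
H = -3 (H = -1 - 2 = -3)
K(I, S) = -14
Y = -1/24730 (Y = 1/(-24716 - 14) = 1/(-24730) = -1/24730 ≈ -4.0437e-5)
V = -73523/23939 (V = (-40959 - 32564)*(1/23939) = -73523*1/23939 = -73523/23939 ≈ -3.0713)
1/(V + Y) = 1/(-73523/23939 - 1/24730) = 1/(-1818247729/592011470) = -592011470/1818247729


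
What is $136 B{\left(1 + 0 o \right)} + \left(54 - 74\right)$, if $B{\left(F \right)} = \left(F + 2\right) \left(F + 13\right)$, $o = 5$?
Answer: $5692$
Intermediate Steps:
$B{\left(F \right)} = \left(2 + F\right) \left(13 + F\right)$
$136 B{\left(1 + 0 o \right)} + \left(54 - 74\right) = 136 \left(26 + \left(1 + 0 \cdot 5\right)^{2} + 15 \left(1 + 0 \cdot 5\right)\right) + \left(54 - 74\right) = 136 \left(26 + \left(1 + 0\right)^{2} + 15 \left(1 + 0\right)\right) - 20 = 136 \left(26 + 1^{2} + 15 \cdot 1\right) - 20 = 136 \left(26 + 1 + 15\right) - 20 = 136 \cdot 42 - 20 = 5712 - 20 = 5692$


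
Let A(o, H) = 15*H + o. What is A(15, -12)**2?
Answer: 27225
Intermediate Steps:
A(o, H) = o + 15*H
A(15, -12)**2 = (15 + 15*(-12))**2 = (15 - 180)**2 = (-165)**2 = 27225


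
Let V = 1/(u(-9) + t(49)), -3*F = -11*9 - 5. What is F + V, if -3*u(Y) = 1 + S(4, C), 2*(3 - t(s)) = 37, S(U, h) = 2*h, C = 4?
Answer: 3842/111 ≈ 34.613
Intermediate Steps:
t(s) = -31/2 (t(s) = 3 - ½*37 = 3 - 37/2 = -31/2)
u(Y) = -3 (u(Y) = -(1 + 2*4)/3 = -(1 + 8)/3 = -⅓*9 = -3)
F = 104/3 (F = -(-11*9 - 5)/3 = -(-99 - 5)/3 = -⅓*(-104) = 104/3 ≈ 34.667)
V = -2/37 (V = 1/(-3 - 31/2) = 1/(-37/2) = -2/37 ≈ -0.054054)
F + V = 104/3 - 2/37 = 3842/111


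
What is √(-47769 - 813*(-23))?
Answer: 3*I*√3230 ≈ 170.5*I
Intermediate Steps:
√(-47769 - 813*(-23)) = √(-47769 + 18699) = √(-29070) = 3*I*√3230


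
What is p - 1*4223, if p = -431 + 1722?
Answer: -2932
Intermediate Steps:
p = 1291
p - 1*4223 = 1291 - 1*4223 = 1291 - 4223 = -2932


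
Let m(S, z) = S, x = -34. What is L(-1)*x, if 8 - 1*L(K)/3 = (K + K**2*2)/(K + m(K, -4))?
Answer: -867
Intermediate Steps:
L(K) = 24 - 3*(K + 2*K**2)/(2*K) (L(K) = 24 - 3*(K + K**2*2)/(K + K) = 24 - 3*(K + 2*K**2)/(2*K))
L(-1)*x = (45/2 - 3*(-1))*(-34) = (45/2 + 3)*(-34) = (51/2)*(-34) = -867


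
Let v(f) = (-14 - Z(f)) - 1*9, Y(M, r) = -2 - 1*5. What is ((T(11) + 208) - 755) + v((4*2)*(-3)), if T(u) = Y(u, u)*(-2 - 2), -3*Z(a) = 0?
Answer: -542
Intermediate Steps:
Z(a) = 0 (Z(a) = -1/3*0 = 0)
Y(M, r) = -7 (Y(M, r) = -2 - 5 = -7)
T(u) = 28 (T(u) = -7*(-2 - 2) = -7*(-4) = 28)
v(f) = -23 (v(f) = (-14 - 1*0) - 1*9 = (-14 + 0) - 9 = -14 - 9 = -23)
((T(11) + 208) - 755) + v((4*2)*(-3)) = ((28 + 208) - 755) - 23 = (236 - 755) - 23 = -519 - 23 = -542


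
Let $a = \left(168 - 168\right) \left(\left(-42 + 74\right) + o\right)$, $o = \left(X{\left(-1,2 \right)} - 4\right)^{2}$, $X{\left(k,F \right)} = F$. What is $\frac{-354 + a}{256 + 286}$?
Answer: $- \frac{177}{271} \approx -0.65314$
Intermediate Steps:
$o = 4$ ($o = \left(2 - 4\right)^{2} = \left(-2\right)^{2} = 4$)
$a = 0$ ($a = \left(168 - 168\right) \left(\left(-42 + 74\right) + 4\right) = 0 \left(32 + 4\right) = 0 \cdot 36 = 0$)
$\frac{-354 + a}{256 + 286} = \frac{-354 + 0}{256 + 286} = - \frac{354}{542} = \left(-354\right) \frac{1}{542} = - \frac{177}{271}$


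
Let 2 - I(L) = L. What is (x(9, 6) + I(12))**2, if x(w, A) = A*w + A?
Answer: 2500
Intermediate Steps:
x(w, A) = A + A*w
I(L) = 2 - L
(x(9, 6) + I(12))**2 = (6*(1 + 9) + (2 - 1*12))**2 = (6*10 + (2 - 12))**2 = (60 - 10)**2 = 50**2 = 2500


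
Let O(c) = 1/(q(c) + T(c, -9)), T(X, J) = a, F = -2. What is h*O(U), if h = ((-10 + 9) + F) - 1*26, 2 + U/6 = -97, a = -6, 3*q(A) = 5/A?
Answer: 51678/10697 ≈ 4.8311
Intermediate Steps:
q(A) = 5/(3*A) (q(A) = (5/A)/3 = 5/(3*A))
T(X, J) = -6
U = -594 (U = -12 + 6*(-97) = -12 - 582 = -594)
O(c) = 1/(-6 + 5/(3*c)) (O(c) = 1/(5/(3*c) - 6) = 1/(-6 + 5/(3*c)))
h = -29 (h = ((-10 + 9) - 2) - 1*26 = (-1 - 2) - 26 = -3 - 26 = -29)
h*O(U) = -(-87)*(-594)/(-5 + 18*(-594)) = -(-87)*(-594)/(-5 - 10692) = -(-87)*(-594)/(-10697) = -(-87)*(-594)*(-1)/10697 = -29*(-1782/10697) = 51678/10697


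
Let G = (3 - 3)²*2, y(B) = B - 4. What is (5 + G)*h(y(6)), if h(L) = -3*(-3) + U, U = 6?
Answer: 75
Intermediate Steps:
y(B) = -4 + B
h(L) = 15 (h(L) = -3*(-3) + 6 = 9 + 6 = 15)
G = 0 (G = 0²*2 = 0*2 = 0)
(5 + G)*h(y(6)) = (5 + 0)*15 = 5*15 = 75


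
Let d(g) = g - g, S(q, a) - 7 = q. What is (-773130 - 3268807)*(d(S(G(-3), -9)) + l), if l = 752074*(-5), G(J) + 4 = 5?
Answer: 15199178636690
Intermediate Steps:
G(J) = 1 (G(J) = -4 + 5 = 1)
S(q, a) = 7 + q
d(g) = 0
l = -3760370
(-773130 - 3268807)*(d(S(G(-3), -9)) + l) = (-773130 - 3268807)*(0 - 3760370) = -4041937*(-3760370) = 15199178636690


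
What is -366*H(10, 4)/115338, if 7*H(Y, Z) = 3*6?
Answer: -1098/134561 ≈ -0.0081599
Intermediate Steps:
H(Y, Z) = 18/7 (H(Y, Z) = (3*6)/7 = (⅐)*18 = 18/7)
-366*H(10, 4)/115338 = -366*18/7/115338 = -6588/7*1/115338 = -1098/134561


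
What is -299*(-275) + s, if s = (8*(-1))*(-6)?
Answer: 82273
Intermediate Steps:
s = 48 (s = -8*(-6) = 48)
-299*(-275) + s = -299*(-275) + 48 = 82225 + 48 = 82273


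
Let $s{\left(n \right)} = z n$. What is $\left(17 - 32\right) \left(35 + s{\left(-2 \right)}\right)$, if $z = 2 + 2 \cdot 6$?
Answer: $-105$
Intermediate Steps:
$z = 14$ ($z = 2 + 12 = 14$)
$s{\left(n \right)} = 14 n$
$\left(17 - 32\right) \left(35 + s{\left(-2 \right)}\right) = \left(17 - 32\right) \left(35 + 14 \left(-2\right)\right) = - 15 \left(35 - 28\right) = \left(-15\right) 7 = -105$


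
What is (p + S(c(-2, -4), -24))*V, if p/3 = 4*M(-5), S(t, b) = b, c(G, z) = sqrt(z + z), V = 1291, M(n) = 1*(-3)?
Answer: -77460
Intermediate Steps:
M(n) = -3
c(G, z) = sqrt(2)*sqrt(z) (c(G, z) = sqrt(2*z) = sqrt(2)*sqrt(z))
p = -36 (p = 3*(4*(-3)) = 3*(-12) = -36)
(p + S(c(-2, -4), -24))*V = (-36 - 24)*1291 = -60*1291 = -77460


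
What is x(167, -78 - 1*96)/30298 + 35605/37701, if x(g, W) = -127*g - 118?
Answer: 274711063/1142264898 ≈ 0.24050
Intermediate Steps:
x(g, W) = -118 - 127*g
x(167, -78 - 1*96)/30298 + 35605/37701 = (-118 - 127*167)/30298 + 35605/37701 = (-118 - 21209)*(1/30298) + 35605*(1/37701) = -21327*1/30298 + 35605/37701 = -21327/30298 + 35605/37701 = 274711063/1142264898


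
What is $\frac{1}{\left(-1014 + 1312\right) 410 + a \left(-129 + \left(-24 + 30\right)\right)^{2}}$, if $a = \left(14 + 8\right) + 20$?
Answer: $\frac{1}{757598} \approx 1.32 \cdot 10^{-6}$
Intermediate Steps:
$a = 42$ ($a = 22 + 20 = 42$)
$\frac{1}{\left(-1014 + 1312\right) 410 + a \left(-129 + \left(-24 + 30\right)\right)^{2}} = \frac{1}{\left(-1014 + 1312\right) 410 + 42 \left(-129 + \left(-24 + 30\right)\right)^{2}} = \frac{1}{298 \cdot 410 + 42 \left(-129 + 6\right)^{2}} = \frac{1}{122180 + 42 \left(-123\right)^{2}} = \frac{1}{122180 + 42 \cdot 15129} = \frac{1}{122180 + 635418} = \frac{1}{757598}$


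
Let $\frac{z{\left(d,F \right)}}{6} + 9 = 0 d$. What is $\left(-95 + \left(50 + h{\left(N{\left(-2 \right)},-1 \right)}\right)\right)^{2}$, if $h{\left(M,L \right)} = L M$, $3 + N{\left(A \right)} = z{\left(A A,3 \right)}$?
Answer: $144$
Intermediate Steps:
$z{\left(d,F \right)} = -54$ ($z{\left(d,F \right)} = -54 + 6 \cdot 0 d = -54 + 6 \cdot 0 = -54 + 0 = -54$)
$N{\left(A \right)} = -57$ ($N{\left(A \right)} = -3 - 54 = -57$)
$\left(-95 + \left(50 + h{\left(N{\left(-2 \right)},-1 \right)}\right)\right)^{2} = \left(-95 + \left(50 - -57\right)\right)^{2} = \left(-95 + \left(50 + 57\right)\right)^{2} = \left(-95 + 107\right)^{2} = 12^{2} = 144$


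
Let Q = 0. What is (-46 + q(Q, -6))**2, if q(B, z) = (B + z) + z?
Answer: 3364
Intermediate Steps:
q(B, z) = B + 2*z
(-46 + q(Q, -6))**2 = (-46 + (0 + 2*(-6)))**2 = (-46 + (0 - 12))**2 = (-46 - 12)**2 = (-58)**2 = 3364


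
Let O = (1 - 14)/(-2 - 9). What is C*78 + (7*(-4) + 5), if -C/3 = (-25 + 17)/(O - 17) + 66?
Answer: -451975/29 ≈ -15585.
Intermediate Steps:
O = 13/11 (O = -13/(-11) = -13*(-1/11) = 13/11 ≈ 1.1818)
C = -5786/29 (C = -3*((-25 + 17)/(13/11 - 17) + 66) = -3*(-8/(-174/11) + 66) = -3*(-8*(-11/174) + 66) = -3*(44/87 + 66) = -3*5786/87 = -5786/29 ≈ -199.52)
C*78 + (7*(-4) + 5) = -5786/29*78 + (7*(-4) + 5) = -451308/29 + (-28 + 5) = -451308/29 - 23 = -451975/29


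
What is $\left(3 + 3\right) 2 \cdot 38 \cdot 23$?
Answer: $10488$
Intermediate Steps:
$\left(3 + 3\right) 2 \cdot 38 \cdot 23 = 6 \cdot 2 \cdot 38 \cdot 23 = 12 \cdot 38 \cdot 23 = 456 \cdot 23 = 10488$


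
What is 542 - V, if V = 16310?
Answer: -15768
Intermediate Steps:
542 - V = 542 - 1*16310 = 542 - 16310 = -15768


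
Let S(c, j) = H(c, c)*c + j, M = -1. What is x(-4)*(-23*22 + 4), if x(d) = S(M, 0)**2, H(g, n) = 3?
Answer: -4518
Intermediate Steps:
S(c, j) = j + 3*c (S(c, j) = 3*c + j = j + 3*c)
x(d) = 9 (x(d) = (0 + 3*(-1))**2 = (0 - 3)**2 = (-3)**2 = 9)
x(-4)*(-23*22 + 4) = 9*(-23*22 + 4) = 9*(-506 + 4) = 9*(-502) = -4518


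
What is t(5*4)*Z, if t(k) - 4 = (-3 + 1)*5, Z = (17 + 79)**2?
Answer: -55296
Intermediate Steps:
Z = 9216 (Z = 96**2 = 9216)
t(k) = -6 (t(k) = 4 + (-3 + 1)*5 = 4 - 2*5 = 4 - 10 = -6)
t(5*4)*Z = -6*9216 = -55296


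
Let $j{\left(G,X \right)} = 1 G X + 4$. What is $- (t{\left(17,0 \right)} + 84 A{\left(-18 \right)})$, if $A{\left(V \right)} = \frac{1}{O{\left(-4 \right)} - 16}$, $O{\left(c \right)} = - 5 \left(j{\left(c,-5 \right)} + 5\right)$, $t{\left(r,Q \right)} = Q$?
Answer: $\frac{12}{23} \approx 0.52174$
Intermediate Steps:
$j{\left(G,X \right)} = 4 + G X$ ($j{\left(G,X \right)} = G X + 4 = 4 + G X$)
$O{\left(c \right)} = -45 + 25 c$ ($O{\left(c \right)} = - 5 \left(\left(4 + c \left(-5\right)\right) + 5\right) = - 5 \left(\left(4 - 5 c\right) + 5\right) = - 5 \left(9 - 5 c\right) = -45 + 25 c$)
$A{\left(V \right)} = - \frac{1}{161}$ ($A{\left(V \right)} = \frac{1}{\left(-45 + 25 \left(-4\right)\right) - 16} = \frac{1}{\left(-45 - 100\right) - 16} = \frac{1}{-145 - 16} = \frac{1}{-161} = - \frac{1}{161}$)
$- (t{\left(17,0 \right)} + 84 A{\left(-18 \right)}) = - (0 + 84 \left(- \frac{1}{161}\right)) = - (0 - \frac{12}{23}) = \left(-1\right) \left(- \frac{12}{23}\right) = \frac{12}{23}$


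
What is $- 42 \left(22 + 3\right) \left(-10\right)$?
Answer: $10500$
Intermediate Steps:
$- 42 \left(22 + 3\right) \left(-10\right) = \left(-42\right) 25 \left(-10\right) = \left(-1050\right) \left(-10\right) = 10500$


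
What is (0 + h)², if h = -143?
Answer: 20449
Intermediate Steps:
(0 + h)² = (0 - 143)² = (-143)² = 20449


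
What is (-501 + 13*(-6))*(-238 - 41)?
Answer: 161541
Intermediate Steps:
(-501 + 13*(-6))*(-238 - 41) = (-501 - 78)*(-279) = -579*(-279) = 161541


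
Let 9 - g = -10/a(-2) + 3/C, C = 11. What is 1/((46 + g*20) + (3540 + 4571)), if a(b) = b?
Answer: 11/90547 ≈ 0.00012148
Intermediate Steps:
g = 41/11 (g = 9 - (-10/(-2) + 3/11) = 9 - (-10*(-1/2) + 3*(1/11)) = 9 - (5 + 3/11) = 9 - 1*58/11 = 9 - 58/11 = 41/11 ≈ 3.7273)
1/((46 + g*20) + (3540 + 4571)) = 1/((46 + (41/11)*20) + (3540 + 4571)) = 1/((46 + 820/11) + 8111) = 1/(1326/11 + 8111) = 1/(90547/11) = 11/90547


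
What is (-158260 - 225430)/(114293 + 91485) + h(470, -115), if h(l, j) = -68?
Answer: -7188297/102889 ≈ -69.865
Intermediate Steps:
(-158260 - 225430)/(114293 + 91485) + h(470, -115) = (-158260 - 225430)/(114293 + 91485) - 68 = -383690/205778 - 68 = -383690*1/205778 - 68 = -191845/102889 - 68 = -7188297/102889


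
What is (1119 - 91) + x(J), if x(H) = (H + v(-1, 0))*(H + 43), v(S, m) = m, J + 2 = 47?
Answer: 4988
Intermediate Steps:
J = 45 (J = -2 + 47 = 45)
x(H) = H*(43 + H) (x(H) = (H + 0)*(H + 43) = H*(43 + H))
(1119 - 91) + x(J) = (1119 - 91) + 45*(43 + 45) = 1028 + 45*88 = 1028 + 3960 = 4988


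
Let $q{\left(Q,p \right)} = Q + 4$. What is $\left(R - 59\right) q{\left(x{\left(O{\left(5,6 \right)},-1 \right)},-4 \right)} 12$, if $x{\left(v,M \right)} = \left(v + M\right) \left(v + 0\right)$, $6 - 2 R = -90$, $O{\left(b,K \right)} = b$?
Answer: $-3168$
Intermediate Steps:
$R = 48$ ($R = 3 - -45 = 3 + 45 = 48$)
$x{\left(v,M \right)} = v \left(M + v\right)$ ($x{\left(v,M \right)} = \left(M + v\right) v = v \left(M + v\right)$)
$q{\left(Q,p \right)} = 4 + Q$
$\left(R - 59\right) q{\left(x{\left(O{\left(5,6 \right)},-1 \right)},-4 \right)} 12 = \left(48 - 59\right) \left(4 + 5 \left(-1 + 5\right)\right) 12 = - 11 \left(4 + 5 \cdot 4\right) 12 = - 11 \left(4 + 20\right) 12 = - 11 \cdot 24 \cdot 12 = \left(-11\right) 288 = -3168$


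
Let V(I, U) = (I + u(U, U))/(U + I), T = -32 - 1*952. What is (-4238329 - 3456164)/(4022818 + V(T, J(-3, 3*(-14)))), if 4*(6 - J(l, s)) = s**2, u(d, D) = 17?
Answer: -10918485567/5708379709 ≈ -1.9127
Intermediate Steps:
J(l, s) = 6 - s**2/4
T = -984 (T = -32 - 952 = -984)
V(I, U) = (17 + I)/(I + U) (V(I, U) = (I + 17)/(U + I) = (17 + I)/(I + U))
(-4238329 - 3456164)/(4022818 + V(T, J(-3, 3*(-14)))) = (-4238329 - 3456164)/(4022818 + (17 - 984)/(-984 + (6 - (3*(-14))**2/4))) = -7694493/(4022818 - 967/(-984 + (6 - 1/4*(-42)**2))) = -7694493/(4022818 - 967/(-984 + (6 - 1/4*1764))) = -7694493/(4022818 - 967/(-984 + (6 - 441))) = -7694493/(4022818 - 967/(-984 - 435)) = -7694493/(4022818 - 967/(-1419)) = -7694493/(4022818 - 1/1419*(-967)) = -7694493/(4022818 + 967/1419) = -7694493/5708379709/1419 = -7694493*1419/5708379709 = -10918485567/5708379709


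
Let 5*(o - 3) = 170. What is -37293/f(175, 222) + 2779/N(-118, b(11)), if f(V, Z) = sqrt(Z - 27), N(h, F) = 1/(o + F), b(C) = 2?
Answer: 108381 - 12431*sqrt(195)/65 ≈ 1.0571e+5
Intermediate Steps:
o = 37 (o = 3 + (1/5)*170 = 3 + 34 = 37)
N(h, F) = 1/(37 + F)
f(V, Z) = sqrt(-27 + Z)
-37293/f(175, 222) + 2779/N(-118, b(11)) = -37293/sqrt(-27 + 222) + 2779/(1/(37 + 2)) = -37293*sqrt(195)/195 + 2779/(1/39) = -12431*sqrt(195)/65 + 2779/(1/39) = -12431*sqrt(195)/65 + 2779*39 = -12431*sqrt(195)/65 + 108381 = 108381 - 12431*sqrt(195)/65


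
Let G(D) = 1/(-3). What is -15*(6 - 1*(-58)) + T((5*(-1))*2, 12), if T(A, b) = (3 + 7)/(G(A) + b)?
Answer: -6714/7 ≈ -959.14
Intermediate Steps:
G(D) = -⅓ (G(D) = 1*(-⅓) = -⅓)
T(A, b) = 10/(-⅓ + b) (T(A, b) = (3 + 7)/(-⅓ + b) = 10/(-⅓ + b))
-15*(6 - 1*(-58)) + T((5*(-1))*2, 12) = -15*(6 - 1*(-58)) + 30/(-1 + 3*12) = -15*(6 + 58) + 30/(-1 + 36) = -15*64 + 30/35 = -960 + 30*(1/35) = -960 + 6/7 = -6714/7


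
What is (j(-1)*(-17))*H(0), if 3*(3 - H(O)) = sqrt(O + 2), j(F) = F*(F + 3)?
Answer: 102 - 34*sqrt(2)/3 ≈ 85.972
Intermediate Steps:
j(F) = F*(3 + F)
H(O) = 3 - sqrt(2 + O)/3 (H(O) = 3 - sqrt(O + 2)/3 = 3 - sqrt(2 + O)/3)
(j(-1)*(-17))*H(0) = (-(3 - 1)*(-17))*(3 - sqrt(2 + 0)/3) = (-1*2*(-17))*(3 - sqrt(2)/3) = (-2*(-17))*(3 - sqrt(2)/3) = 34*(3 - sqrt(2)/3) = 102 - 34*sqrt(2)/3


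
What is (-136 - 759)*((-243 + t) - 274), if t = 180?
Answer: 301615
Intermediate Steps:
(-136 - 759)*((-243 + t) - 274) = (-136 - 759)*((-243 + 180) - 274) = -895*(-63 - 274) = -895*(-337) = 301615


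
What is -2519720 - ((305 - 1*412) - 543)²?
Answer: -2942220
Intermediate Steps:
-2519720 - ((305 - 1*412) - 543)² = -2519720 - ((305 - 412) - 543)² = -2519720 - (-107 - 543)² = -2519720 - 1*(-650)² = -2519720 - 1*422500 = -2519720 - 422500 = -2942220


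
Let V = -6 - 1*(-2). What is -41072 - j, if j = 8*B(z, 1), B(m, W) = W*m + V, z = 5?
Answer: -41080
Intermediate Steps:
V = -4 (V = -6 + 2 = -4)
B(m, W) = -4 + W*m (B(m, W) = W*m - 4 = -4 + W*m)
j = 8 (j = 8*(-4 + 1*5) = 8*(-4 + 5) = 8*1 = 8)
-41072 - j = -41072 - 1*8 = -41072 - 8 = -41080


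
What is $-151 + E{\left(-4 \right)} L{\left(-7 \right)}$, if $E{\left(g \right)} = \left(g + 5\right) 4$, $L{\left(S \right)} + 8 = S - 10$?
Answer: $-251$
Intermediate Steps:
$L{\left(S \right)} = -18 + S$ ($L{\left(S \right)} = -8 + \left(S - 10\right) = -8 + \left(-10 + S\right) = -18 + S$)
$E{\left(g \right)} = 20 + 4 g$ ($E{\left(g \right)} = \left(5 + g\right) 4 = 20 + 4 g$)
$-151 + E{\left(-4 \right)} L{\left(-7 \right)} = -151 + \left(20 + 4 \left(-4\right)\right) \left(-18 - 7\right) = -151 + \left(20 - 16\right) \left(-25\right) = -151 + 4 \left(-25\right) = -151 - 100 = -251$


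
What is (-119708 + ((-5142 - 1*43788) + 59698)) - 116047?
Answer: -224987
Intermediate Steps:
(-119708 + ((-5142 - 1*43788) + 59698)) - 116047 = (-119708 + ((-5142 - 43788) + 59698)) - 116047 = (-119708 + (-48930 + 59698)) - 116047 = (-119708 + 10768) - 116047 = -108940 - 116047 = -224987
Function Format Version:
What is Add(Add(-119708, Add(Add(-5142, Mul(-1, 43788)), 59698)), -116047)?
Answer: -224987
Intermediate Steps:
Add(Add(-119708, Add(Add(-5142, Mul(-1, 43788)), 59698)), -116047) = Add(Add(-119708, Add(Add(-5142, -43788), 59698)), -116047) = Add(Add(-119708, Add(-48930, 59698)), -116047) = Add(Add(-119708, 10768), -116047) = Add(-108940, -116047) = -224987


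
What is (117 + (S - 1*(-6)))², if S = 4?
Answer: 16129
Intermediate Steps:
(117 + (S - 1*(-6)))² = (117 + (4 - 1*(-6)))² = (117 + (4 + 6))² = (117 + 10)² = 127² = 16129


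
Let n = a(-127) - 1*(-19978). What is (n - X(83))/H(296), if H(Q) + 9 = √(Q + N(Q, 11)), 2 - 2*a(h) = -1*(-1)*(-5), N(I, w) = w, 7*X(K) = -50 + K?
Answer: 22275/28 + 2475*√307/28 ≈ 2344.3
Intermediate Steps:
X(K) = -50/7 + K/7 (X(K) = (-50 + K)/7 = -50/7 + K/7)
a(h) = 7/2 (a(h) = 1 - (-1*(-1))*(-5)/2 = 1 - (-5)/2 = 1 - ½*(-5) = 1 + 5/2 = 7/2)
n = 39963/2 (n = 7/2 - 1*(-19978) = 7/2 + 19978 = 39963/2 ≈ 19982.)
H(Q) = -9 + √(11 + Q) (H(Q) = -9 + √(Q + 11) = -9 + √(11 + Q))
(n - X(83))/H(296) = (39963/2 - (-50/7 + (⅐)*83))/(-9 + √(11 + 296)) = (39963/2 - (-50/7 + 83/7))/(-9 + √307) = (39963/2 - 1*33/7)/(-9 + √307) = (39963/2 - 33/7)/(-9 + √307) = 279675/(14*(-9 + √307))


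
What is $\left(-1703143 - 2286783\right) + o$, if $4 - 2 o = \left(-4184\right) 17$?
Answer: $-3954360$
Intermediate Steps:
$o = 35566$ ($o = 2 - \frac{\left(-4184\right) 17}{2} = 2 - -35564 = 2 + 35564 = 35566$)
$\left(-1703143 - 2286783\right) + o = \left(-1703143 - 2286783\right) + 35566 = -3989926 + 35566 = -3954360$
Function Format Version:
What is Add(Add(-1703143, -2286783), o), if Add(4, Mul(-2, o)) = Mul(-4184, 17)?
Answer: -3954360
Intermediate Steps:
o = 35566 (o = Add(2, Mul(Rational(-1, 2), Mul(-4184, 17))) = Add(2, Mul(Rational(-1, 2), -71128)) = Add(2, 35564) = 35566)
Add(Add(-1703143, -2286783), o) = Add(Add(-1703143, -2286783), 35566) = Add(-3989926, 35566) = -3954360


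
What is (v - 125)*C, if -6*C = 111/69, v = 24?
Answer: 3737/138 ≈ 27.080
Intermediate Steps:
C = -37/138 (C = -37/(2*69) = -⅙*37/23 = -37/138 ≈ -0.26812)
(v - 125)*C = (24 - 125)*(-37/138) = -101*(-37/138) = 3737/138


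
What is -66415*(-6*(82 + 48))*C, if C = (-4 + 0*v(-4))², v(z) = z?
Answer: 828859200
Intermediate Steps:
C = 16 (C = (-4 + 0*(-4))² = (-4 + 0)² = (-4)² = 16)
-66415*(-6*(82 + 48))*C = -66415*-6*(82 + 48)*16 = -66415*-6*130*16 = -66415*(-780*16) = -66415/(1/(-12480)) = -66415/(-1/12480) = -66415*(-12480) = 828859200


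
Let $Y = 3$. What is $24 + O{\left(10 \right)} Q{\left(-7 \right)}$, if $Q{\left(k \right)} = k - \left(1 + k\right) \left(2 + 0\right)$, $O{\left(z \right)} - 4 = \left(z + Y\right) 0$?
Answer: $44$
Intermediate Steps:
$O{\left(z \right)} = 4$ ($O{\left(z \right)} = 4 + \left(z + 3\right) 0 = 4 + \left(3 + z\right) 0 = 4 + 0 = 4$)
$Q{\left(k \right)} = -2 - k$ ($Q{\left(k \right)} = k - \left(1 + k\right) 2 = k - \left(2 + 2 k\right) = -2 - k$)
$24 + O{\left(10 \right)} Q{\left(-7 \right)} = 24 + 4 \left(-2 - -7\right) = 24 + 4 \left(-2 + 7\right) = 24 + 4 \cdot 5 = 24 + 20 = 44$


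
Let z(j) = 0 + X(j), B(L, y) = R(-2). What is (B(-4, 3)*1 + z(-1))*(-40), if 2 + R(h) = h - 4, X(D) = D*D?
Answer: 280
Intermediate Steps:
X(D) = D**2
R(h) = -6 + h (R(h) = -2 + (h - 4) = -2 + (-4 + h) = -6 + h)
B(L, y) = -8 (B(L, y) = -6 - 2 = -8)
z(j) = j**2 (z(j) = 0 + j**2 = j**2)
(B(-4, 3)*1 + z(-1))*(-40) = (-8*1 + (-1)**2)*(-40) = (-8 + 1)*(-40) = -7*(-40) = 280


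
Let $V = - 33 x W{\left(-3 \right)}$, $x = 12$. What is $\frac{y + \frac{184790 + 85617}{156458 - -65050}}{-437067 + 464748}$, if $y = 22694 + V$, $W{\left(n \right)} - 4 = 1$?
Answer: $\frac{4588587119}{6131562948} \approx 0.74835$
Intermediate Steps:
$W{\left(n \right)} = 5$ ($W{\left(n \right)} = 4 + 1 = 5$)
$V = -1980$ ($V = \left(-33\right) 12 \cdot 5 = \left(-396\right) 5 = -1980$)
$y = 20714$ ($y = 22694 - 1980 = 20714$)
$\frac{y + \frac{184790 + 85617}{156458 - -65050}}{-437067 + 464748} = \frac{20714 + \frac{184790 + 85617}{156458 - -65050}}{-437067 + 464748} = \frac{20714 + \frac{270407}{156458 + 65050}}{27681} = \left(20714 + \frac{270407}{221508}\right) \frac{1}{27681} = \frac{4588587119}{221508} \cdot \frac{1}{27681} = \frac{4588587119}{6131562948}$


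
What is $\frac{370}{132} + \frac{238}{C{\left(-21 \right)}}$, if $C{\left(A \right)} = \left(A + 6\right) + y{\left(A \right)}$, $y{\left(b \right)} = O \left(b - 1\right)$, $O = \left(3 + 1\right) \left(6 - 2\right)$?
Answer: $\frac{52187}{24222} \approx 2.1545$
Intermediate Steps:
$O = 16$ ($O = 4 \cdot 4 = 16$)
$y{\left(b \right)} = -16 + 16 b$ ($y{\left(b \right)} = 16 \left(b - 1\right) = 16 \left(-1 + b\right) = -16 + 16 b$)
$C{\left(A \right)} = -10 + 17 A$ ($C{\left(A \right)} = \left(A + 6\right) + \left(-16 + 16 A\right) = \left(6 + A\right) + \left(-16 + 16 A\right) = -10 + 17 A$)
$\frac{370}{132} + \frac{238}{C{\left(-21 \right)}} = \frac{370}{132} + \frac{238}{-10 + 17 \left(-21\right)} = 370 \cdot \frac{1}{132} + \frac{238}{-10 - 357} = \frac{185}{66} + \frac{238}{-367} = \frac{185}{66} + 238 \left(- \frac{1}{367}\right) = \frac{185}{66} - \frac{238}{367} = \frac{52187}{24222}$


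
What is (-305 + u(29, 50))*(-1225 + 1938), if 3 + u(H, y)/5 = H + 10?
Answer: -89125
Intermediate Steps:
u(H, y) = 35 + 5*H (u(H, y) = -15 + 5*(H + 10) = -15 + 5*(10 + H) = -15 + (50 + 5*H) = 35 + 5*H)
(-305 + u(29, 50))*(-1225 + 1938) = (-305 + (35 + 5*29))*(-1225 + 1938) = (-305 + (35 + 145))*713 = (-305 + 180)*713 = -125*713 = -89125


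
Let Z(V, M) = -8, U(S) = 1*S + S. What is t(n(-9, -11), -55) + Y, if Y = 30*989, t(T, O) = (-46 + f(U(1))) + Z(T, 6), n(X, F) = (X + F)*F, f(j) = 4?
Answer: 29620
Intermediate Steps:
U(S) = 2*S (U(S) = S + S = 2*S)
n(X, F) = F*(F + X) (n(X, F) = (F + X)*F = F*(F + X))
t(T, O) = -50 (t(T, O) = (-46 + 4) - 8 = -42 - 8 = -50)
Y = 29670
t(n(-9, -11), -55) + Y = -50 + 29670 = 29620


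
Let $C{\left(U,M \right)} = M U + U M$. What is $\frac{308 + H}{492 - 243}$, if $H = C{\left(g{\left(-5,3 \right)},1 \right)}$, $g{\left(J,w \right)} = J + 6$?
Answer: $\frac{310}{249} \approx 1.245$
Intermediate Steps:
$g{\left(J,w \right)} = 6 + J$
$C{\left(U,M \right)} = 2 M U$ ($C{\left(U,M \right)} = M U + M U = 2 M U$)
$H = 2$ ($H = 2 \cdot 1 \left(6 - 5\right) = 2 \cdot 1 \cdot 1 = 2$)
$\frac{308 + H}{492 - 243} = \frac{308 + 2}{492 - 243} = \frac{310}{249}$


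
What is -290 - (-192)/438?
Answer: -21138/73 ≈ -289.56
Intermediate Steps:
-290 - (-192)/438 = -290 - 1*(-32/73) = -290 + 32/73 = -21138/73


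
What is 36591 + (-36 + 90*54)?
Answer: 41415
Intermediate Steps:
36591 + (-36 + 90*54) = 36591 + (-36 + 4860) = 36591 + 4824 = 41415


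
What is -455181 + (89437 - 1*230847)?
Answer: -596591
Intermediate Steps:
-455181 + (89437 - 1*230847) = -455181 + (89437 - 230847) = -455181 - 141410 = -596591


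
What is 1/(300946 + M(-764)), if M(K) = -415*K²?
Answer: -1/241932894 ≈ -4.1334e-9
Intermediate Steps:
1/(300946 + M(-764)) = 1/(300946 - 415*(-764)²) = 1/(300946 - 415*583696) = 1/(300946 - 242233840) = 1/(-241932894) = -1/241932894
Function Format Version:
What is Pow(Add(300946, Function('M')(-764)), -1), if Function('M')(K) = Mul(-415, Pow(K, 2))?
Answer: Rational(-1, 241932894) ≈ -4.1334e-9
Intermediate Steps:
Pow(Add(300946, Function('M')(-764)), -1) = Pow(Add(300946, Mul(-415, Pow(-764, 2))), -1) = Pow(Add(300946, Mul(-415, 583696)), -1) = Pow(Add(300946, -242233840), -1) = Pow(-241932894, -1) = Rational(-1, 241932894)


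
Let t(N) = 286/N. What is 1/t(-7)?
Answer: -7/286 ≈ -0.024476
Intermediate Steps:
1/t(-7) = 1/(286/(-7)) = 1/(286*(-⅐)) = 1/(-286/7) = -7/286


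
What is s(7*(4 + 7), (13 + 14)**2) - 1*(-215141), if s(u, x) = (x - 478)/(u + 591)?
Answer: 143714439/668 ≈ 2.1514e+5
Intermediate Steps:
s(u, x) = (-478 + x)/(591 + u)
s(7*(4 + 7), (13 + 14)**2) - 1*(-215141) = (-478 + (13 + 14)**2)/(591 + 7*(4 + 7)) - 1*(-215141) = (-478 + 27**2)/(591 + 7*11) + 215141 = (-478 + 729)/(591 + 77) + 215141 = 251/668 + 215141 = 143714439/668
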